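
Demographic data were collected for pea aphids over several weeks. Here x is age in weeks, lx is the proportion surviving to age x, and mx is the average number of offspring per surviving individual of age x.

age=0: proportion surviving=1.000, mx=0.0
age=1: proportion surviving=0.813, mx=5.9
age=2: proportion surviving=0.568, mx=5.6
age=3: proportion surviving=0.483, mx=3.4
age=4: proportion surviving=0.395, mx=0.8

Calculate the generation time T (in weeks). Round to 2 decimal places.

lx·mx: 0, 4.7967, 3.1808, 1.6422, 0.316 → R0 = 9.9357
x·lx·mx: 0, 4.7967, 6.3616, 4.9266, 1.264 → Σ = 17.3489
T = 17.3489 / 9.9357 = 1.746118… → 1.75

1.75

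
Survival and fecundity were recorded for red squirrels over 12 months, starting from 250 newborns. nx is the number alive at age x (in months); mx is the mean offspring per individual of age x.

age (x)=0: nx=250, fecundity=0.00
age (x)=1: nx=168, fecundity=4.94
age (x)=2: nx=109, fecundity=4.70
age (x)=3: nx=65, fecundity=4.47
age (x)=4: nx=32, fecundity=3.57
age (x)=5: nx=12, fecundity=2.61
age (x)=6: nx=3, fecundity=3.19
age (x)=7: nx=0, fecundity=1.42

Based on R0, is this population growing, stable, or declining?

growing

lx = nx/n0 = nx/250: 1, 0.672, 0.436, 0.26, 0.128, 0.048, 0.012, 0
R0 = Σ lx·mx = 0 + 3.31968 + 2.0492 + 1.1622 + 0.45696 + 0.12528 + 0.03828 + 0 = 7.1516
R0 > 1, so the population is growing.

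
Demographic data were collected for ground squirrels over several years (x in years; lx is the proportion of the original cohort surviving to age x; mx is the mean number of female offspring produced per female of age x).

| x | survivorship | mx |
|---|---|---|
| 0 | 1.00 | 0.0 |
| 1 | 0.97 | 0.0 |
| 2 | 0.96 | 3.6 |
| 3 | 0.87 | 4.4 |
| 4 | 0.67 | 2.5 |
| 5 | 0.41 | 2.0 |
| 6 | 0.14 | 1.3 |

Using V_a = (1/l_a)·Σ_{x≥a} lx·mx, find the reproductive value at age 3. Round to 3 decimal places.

7.477

lx·mx for x ≥ 3: 3.828, 1.675, 0.82, 0.182 → sum = 6.505
V_3 = 6.505 / l_3 = 6.505 / 0.87 = 7.477011… → 7.477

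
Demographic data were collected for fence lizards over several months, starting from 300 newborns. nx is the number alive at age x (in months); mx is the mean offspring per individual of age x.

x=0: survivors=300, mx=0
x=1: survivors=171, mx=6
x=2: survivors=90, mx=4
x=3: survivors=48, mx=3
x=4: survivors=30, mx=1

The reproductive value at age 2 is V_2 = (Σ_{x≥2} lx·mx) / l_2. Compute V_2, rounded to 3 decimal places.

lx = nx/n0 = nx/300: 1, 0.57, 0.3, 0.16, 0.1
lx·mx for x ≥ 2: 1.2, 0.48, 0.1 → sum = 1.78
V_2 = 1.78 / l_2 = 1.78 / 0.3 = 5.933333… → 5.933

5.933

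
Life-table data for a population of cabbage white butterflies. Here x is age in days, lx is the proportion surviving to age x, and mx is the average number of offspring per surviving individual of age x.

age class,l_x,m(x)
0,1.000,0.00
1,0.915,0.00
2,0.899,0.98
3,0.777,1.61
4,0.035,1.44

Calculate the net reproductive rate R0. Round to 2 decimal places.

2.18

lx·mx by age: 0, 0, 0.88102, 1.25097, 0.0504
R0 = Σ lx·mx = 2.18239 → 2.18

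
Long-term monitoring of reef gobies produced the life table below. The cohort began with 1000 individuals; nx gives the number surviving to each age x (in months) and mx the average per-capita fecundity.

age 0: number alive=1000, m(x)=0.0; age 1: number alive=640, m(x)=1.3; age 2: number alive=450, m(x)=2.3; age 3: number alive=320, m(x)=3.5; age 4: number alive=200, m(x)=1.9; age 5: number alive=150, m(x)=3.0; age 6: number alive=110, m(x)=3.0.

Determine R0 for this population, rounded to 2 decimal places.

4.15

lx = nx/n0 = nx/1000: 1, 0.64, 0.45, 0.32, 0.2, 0.15, 0.11
lx·mx by age: 0, 0.832, 1.035, 1.12, 0.38, 0.45, 0.33
R0 = Σ lx·mx = 4.147 → 4.15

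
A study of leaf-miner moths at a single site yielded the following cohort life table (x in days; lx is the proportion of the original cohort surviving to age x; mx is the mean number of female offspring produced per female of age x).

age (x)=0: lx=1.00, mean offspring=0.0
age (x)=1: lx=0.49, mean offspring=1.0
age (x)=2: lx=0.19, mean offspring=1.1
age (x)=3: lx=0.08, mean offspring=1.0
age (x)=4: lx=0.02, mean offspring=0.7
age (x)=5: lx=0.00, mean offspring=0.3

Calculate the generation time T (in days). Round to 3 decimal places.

1.518

lx·mx: 0, 0.49, 0.209, 0.08, 0.014, 0 → R0 = 0.793
x·lx·mx: 0, 0.49, 0.418, 0.24, 0.056, 0 → Σ = 1.204
T = 1.204 / 0.793 = 1.518285… → 1.518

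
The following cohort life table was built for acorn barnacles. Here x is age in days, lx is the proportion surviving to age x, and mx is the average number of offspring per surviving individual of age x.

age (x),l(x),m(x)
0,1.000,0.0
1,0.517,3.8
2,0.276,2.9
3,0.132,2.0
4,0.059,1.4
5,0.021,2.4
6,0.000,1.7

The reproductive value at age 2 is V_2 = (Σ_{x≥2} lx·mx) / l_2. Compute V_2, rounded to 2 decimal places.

4.34

lx·mx for x ≥ 2: 0.8004, 0.264, 0.0826, 0.0504, 0 → sum = 1.1974
V_2 = 1.1974 / l_2 = 1.1974 / 0.276 = 4.338406… → 4.34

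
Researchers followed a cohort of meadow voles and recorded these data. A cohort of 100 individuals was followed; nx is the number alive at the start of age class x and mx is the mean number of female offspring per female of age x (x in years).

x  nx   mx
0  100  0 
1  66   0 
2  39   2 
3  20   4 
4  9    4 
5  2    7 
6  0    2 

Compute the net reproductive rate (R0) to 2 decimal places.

lx = nx/n0 = nx/100: 1, 0.66, 0.39, 0.2, 0.09, 0.02, 0
lx·mx by age: 0, 0, 0.78, 0.8, 0.36, 0.14, 0
R0 = Σ lx·mx = 2.08 → 2.08

2.08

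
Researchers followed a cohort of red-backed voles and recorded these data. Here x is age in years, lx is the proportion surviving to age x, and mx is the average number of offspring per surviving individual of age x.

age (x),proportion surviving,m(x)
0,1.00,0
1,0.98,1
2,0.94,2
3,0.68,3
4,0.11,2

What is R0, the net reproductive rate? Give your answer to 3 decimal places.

5.120

lx·mx by age: 0, 0.98, 1.88, 2.04, 0.22
R0 = Σ lx·mx = 5.12 → 5.120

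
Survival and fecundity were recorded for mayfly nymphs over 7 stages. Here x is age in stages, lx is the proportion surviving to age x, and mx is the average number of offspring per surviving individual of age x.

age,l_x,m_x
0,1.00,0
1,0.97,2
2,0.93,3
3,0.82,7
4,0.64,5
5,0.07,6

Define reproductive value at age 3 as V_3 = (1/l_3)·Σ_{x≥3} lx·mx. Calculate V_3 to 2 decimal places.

lx·mx for x ≥ 3: 5.74, 3.2, 0.42 → sum = 9.36
V_3 = 9.36 / l_3 = 9.36 / 0.82 = 11.414634… → 11.41

11.41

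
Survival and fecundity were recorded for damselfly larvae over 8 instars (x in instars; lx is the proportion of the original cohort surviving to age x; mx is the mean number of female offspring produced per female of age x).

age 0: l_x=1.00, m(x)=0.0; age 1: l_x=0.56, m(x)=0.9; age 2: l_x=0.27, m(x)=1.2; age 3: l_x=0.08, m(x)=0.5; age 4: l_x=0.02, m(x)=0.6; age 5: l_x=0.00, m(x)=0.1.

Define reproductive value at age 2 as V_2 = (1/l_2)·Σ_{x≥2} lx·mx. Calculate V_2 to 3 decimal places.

lx·mx for x ≥ 2: 0.324, 0.04, 0.012, 0 → sum = 0.376
V_2 = 0.376 / l_2 = 0.376 / 0.27 = 1.392593… → 1.393

1.393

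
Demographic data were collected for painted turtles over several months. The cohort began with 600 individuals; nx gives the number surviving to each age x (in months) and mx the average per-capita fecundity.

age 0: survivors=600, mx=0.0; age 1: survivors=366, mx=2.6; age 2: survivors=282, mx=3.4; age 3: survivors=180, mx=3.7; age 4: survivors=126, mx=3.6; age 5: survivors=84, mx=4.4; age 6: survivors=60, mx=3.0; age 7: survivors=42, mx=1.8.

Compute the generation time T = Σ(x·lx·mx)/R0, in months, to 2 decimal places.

lx = nx/n0 = nx/600: 1, 0.61, 0.47, 0.3, 0.21, 0.14, 0.1, 0.07
lx·mx: 0, 1.586, 1.598, 1.11, 0.756, 0.616, 0.3, 0.126 → R0 = 6.092
x·lx·mx: 0, 1.586, 3.196, 3.33, 3.024, 3.08, 1.8, 0.882 → Σ = 16.898
T = 16.898 / 6.092 = 2.773802… → 2.77

2.77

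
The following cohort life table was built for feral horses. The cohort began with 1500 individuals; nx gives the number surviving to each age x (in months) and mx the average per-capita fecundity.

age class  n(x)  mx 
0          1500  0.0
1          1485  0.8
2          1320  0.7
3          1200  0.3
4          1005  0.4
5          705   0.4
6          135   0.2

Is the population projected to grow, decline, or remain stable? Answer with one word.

lx = nx/n0 = nx/1500: 1, 0.99, 0.88, 0.8, 0.67, 0.47, 0.09
R0 = Σ lx·mx = 0 + 0.792 + 0.616 + 0.24 + 0.268 + 0.188 + 0.018 = 2.122
R0 > 1, so the population is growing.

growing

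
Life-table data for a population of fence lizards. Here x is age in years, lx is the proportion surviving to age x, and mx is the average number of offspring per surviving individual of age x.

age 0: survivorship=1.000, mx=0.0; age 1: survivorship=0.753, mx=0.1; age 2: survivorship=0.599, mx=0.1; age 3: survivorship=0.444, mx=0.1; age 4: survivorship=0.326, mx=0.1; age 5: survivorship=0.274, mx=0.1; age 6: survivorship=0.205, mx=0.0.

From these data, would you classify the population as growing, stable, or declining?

declining

R0 = Σ lx·mx = 0 + 0.0753 + 0.0599 + 0.0444 + 0.0326 + 0.0274 + 0 = 0.2396
R0 < 1, so the population is declining.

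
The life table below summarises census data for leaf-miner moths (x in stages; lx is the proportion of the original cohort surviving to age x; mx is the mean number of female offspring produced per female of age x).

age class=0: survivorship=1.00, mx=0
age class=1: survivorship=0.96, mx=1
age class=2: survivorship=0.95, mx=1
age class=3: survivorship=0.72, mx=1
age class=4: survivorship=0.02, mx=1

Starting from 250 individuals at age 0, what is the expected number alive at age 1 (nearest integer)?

Expected survivors = N0 · l_1 = 250 × 0.96 = 240 → 240

240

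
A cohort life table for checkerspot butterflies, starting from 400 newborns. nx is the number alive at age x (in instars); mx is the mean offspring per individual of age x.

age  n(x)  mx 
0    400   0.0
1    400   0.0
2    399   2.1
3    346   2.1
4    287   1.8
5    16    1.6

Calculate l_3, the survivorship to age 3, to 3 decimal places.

0.865

l_3 = n_3/n_0 = 346/400 = 0.865 → 0.865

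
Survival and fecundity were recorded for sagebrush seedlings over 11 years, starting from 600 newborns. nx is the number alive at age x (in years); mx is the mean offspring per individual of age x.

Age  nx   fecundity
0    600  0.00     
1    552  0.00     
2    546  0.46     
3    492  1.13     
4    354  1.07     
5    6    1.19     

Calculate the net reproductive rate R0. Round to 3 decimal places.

lx = nx/n0 = nx/600: 1, 0.92, 0.91, 0.82, 0.59, 0.01
lx·mx by age: 0, 0, 0.4186, 0.9266, 0.6313, 0.0119
R0 = Σ lx·mx = 1.9884 → 1.988

1.988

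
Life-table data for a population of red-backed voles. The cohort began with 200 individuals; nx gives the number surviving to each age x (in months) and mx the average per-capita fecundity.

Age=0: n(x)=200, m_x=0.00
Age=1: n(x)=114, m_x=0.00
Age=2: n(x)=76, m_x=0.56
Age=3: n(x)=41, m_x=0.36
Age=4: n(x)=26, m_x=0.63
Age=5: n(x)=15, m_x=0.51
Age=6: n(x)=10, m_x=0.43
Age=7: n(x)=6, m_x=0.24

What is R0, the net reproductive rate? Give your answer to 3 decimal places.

0.435

lx = nx/n0 = nx/200: 1, 0.57, 0.38, 0.205, 0.13, 0.075, 0.05, 0.03
lx·mx by age: 0, 0, 0.2128, 0.0738, 0.0819, 0.03825, 0.0215, 0.0072
R0 = Σ lx·mx = 0.43545 → 0.435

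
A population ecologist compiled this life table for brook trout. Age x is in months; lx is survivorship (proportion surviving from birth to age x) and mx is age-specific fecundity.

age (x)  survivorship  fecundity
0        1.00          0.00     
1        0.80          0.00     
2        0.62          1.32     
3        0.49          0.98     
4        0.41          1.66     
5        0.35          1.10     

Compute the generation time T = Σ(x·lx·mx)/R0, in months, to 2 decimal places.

3.27

lx·mx: 0, 0, 0.8184, 0.4802, 0.6806, 0.385 → R0 = 2.3642
x·lx·mx: 0, 0, 1.6368, 1.4406, 2.7224, 1.925 → Σ = 7.7248
T = 7.7248 / 2.3642 = 3.267405… → 3.27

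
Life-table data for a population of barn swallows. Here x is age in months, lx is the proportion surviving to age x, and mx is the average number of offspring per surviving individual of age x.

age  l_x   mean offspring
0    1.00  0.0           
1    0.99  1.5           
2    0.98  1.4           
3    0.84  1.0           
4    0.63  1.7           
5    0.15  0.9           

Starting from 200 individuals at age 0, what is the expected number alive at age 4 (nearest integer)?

Expected survivors = N0 · l_4 = 200 × 0.63 = 126 → 126

126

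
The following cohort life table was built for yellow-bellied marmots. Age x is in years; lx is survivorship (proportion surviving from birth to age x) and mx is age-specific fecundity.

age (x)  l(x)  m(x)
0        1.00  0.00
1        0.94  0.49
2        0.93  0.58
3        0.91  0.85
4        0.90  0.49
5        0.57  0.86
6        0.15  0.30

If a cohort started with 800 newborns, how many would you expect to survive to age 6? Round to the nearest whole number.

Expected survivors = N0 · l_6 = 800 × 0.15 = 120 → 120

120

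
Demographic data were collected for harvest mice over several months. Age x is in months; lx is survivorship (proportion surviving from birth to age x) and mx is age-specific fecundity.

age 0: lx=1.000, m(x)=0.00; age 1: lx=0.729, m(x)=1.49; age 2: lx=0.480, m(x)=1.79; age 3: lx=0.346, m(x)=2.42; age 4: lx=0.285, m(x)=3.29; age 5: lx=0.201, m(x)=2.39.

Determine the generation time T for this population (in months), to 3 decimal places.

lx·mx: 0, 1.08621, 0.8592, 0.83732, 0.93765, 0.48039 → R0 = 4.20077
x·lx·mx: 0, 1.08621, 1.7184, 2.51196, 3.7506, 2.40195 → Σ = 11.46912
T = 11.46912 / 4.20077 = 2.730242… → 2.730

2.730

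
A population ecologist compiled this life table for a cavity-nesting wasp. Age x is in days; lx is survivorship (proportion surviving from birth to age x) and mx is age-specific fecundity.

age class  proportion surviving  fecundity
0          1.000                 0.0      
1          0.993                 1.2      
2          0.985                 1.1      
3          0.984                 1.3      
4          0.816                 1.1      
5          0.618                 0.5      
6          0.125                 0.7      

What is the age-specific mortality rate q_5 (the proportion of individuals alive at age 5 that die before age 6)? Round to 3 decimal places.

0.798

q_5 = (l_5 − l_6) / l_5 = (0.618 − 0.125) / 0.618
     = 0.493 / 0.618 = 0.797735… → 0.798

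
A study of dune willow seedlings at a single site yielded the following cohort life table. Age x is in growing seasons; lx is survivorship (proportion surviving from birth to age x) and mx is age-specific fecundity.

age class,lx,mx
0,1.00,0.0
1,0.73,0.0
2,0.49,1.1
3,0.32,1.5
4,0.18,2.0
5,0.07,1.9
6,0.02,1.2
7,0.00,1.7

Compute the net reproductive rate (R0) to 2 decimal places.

lx·mx by age: 0, 0, 0.539, 0.48, 0.36, 0.133, 0.024, 0
R0 = Σ lx·mx = 1.536 → 1.54

1.54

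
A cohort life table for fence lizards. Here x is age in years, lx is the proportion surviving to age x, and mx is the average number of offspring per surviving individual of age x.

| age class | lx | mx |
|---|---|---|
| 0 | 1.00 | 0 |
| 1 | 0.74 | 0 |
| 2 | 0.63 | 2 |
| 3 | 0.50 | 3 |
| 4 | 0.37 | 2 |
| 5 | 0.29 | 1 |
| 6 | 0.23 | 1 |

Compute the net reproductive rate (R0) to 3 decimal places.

lx·mx by age: 0, 0, 1.26, 1.5, 0.74, 0.29, 0.23
R0 = Σ lx·mx = 4.02 → 4.020

4.020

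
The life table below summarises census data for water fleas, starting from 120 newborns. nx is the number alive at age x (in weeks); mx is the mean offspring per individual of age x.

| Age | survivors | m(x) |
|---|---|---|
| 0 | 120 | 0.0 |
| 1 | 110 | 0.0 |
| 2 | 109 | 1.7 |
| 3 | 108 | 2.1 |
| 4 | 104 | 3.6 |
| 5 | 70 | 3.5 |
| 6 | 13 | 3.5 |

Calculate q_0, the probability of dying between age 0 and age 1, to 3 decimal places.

lx = nx/n0 = nx/120: 1, 0.91667…, 0.90833…, 0.9, 0.86667…, 0.58333…, 0.10833…
q_0 = (l_0 − l_1) / l_0 = (1 − 0.916667…) / 1
     = 0.083333… / 1 = 0.083333… → 0.083

0.083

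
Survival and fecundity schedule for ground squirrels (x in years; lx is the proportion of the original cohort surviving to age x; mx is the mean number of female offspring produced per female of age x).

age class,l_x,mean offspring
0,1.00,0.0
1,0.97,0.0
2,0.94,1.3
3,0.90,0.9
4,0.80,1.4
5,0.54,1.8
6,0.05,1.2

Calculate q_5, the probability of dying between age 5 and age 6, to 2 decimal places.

q_5 = (l_5 − l_6) / l_5 = (0.54 − 0.05) / 0.54
     = 0.49 / 0.54 = 0.907407… → 0.91

0.91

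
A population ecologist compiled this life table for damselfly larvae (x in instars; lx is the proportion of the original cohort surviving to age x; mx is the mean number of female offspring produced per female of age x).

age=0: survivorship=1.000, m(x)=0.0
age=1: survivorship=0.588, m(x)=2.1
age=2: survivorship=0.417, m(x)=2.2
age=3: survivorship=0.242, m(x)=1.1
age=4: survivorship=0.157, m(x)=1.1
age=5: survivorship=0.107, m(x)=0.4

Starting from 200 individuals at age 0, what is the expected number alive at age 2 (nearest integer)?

83

Expected survivors = N0 · l_2 = 200 × 0.417 = 83.4 → 83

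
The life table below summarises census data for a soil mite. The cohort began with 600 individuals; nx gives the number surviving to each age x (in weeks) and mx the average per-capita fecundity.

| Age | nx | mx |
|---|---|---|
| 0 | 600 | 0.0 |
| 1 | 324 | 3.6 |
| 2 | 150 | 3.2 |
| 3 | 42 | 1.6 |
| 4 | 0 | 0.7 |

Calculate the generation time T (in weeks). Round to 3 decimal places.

lx = nx/n0 = nx/600: 1, 0.54, 0.25, 0.07, 0
lx·mx: 0, 1.944, 0.8, 0.112, 0 → R0 = 2.856
x·lx·mx: 0, 1.944, 1.6, 0.336, 0 → Σ = 3.88
T = 3.88 / 2.856 = 1.358543… → 1.359

1.359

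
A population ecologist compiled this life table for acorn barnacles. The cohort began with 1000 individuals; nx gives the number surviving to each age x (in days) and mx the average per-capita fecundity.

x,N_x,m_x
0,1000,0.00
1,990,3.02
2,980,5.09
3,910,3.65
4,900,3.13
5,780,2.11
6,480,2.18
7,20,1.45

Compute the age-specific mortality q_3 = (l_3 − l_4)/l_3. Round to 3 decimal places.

lx = nx/n0 = nx/1000: 1, 0.99, 0.98, 0.91, 0.9, 0.78, 0.48, 0.02
q_3 = (l_3 − l_4) / l_3 = (0.91 − 0.9) / 0.91
     = 0.01 / 0.91 = 0.010989… → 0.011

0.011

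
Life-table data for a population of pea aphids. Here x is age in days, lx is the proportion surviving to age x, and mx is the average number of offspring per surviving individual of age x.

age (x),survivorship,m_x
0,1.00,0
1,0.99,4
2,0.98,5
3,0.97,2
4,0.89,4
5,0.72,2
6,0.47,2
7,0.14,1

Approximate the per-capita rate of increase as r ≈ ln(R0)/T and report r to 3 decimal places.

1.001

R0 = Σ lx·mx = 0 + 3.96 + 4.9 + 1.94 + 3.56 + 1.44 + 0.94 + 0.14 = 16.88
Σ x·lx·mx = 47.64; T = 47.64/16.88 = 2.82227…
r ≈ ln(R0)/T = ln(16.88)/2.82227… = 1.00137… → 1.001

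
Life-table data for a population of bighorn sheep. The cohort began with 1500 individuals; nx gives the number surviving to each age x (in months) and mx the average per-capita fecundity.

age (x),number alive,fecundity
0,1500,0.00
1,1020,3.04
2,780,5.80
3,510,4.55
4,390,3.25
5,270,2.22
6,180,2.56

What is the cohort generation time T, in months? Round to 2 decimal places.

2.44

lx = nx/n0 = nx/1500: 1, 0.68, 0.52, 0.34, 0.26, 0.18, 0.12
lx·mx: 0, 2.0672, 3.016, 1.547, 0.845, 0.3996, 0.3072 → R0 = 8.182
x·lx·mx: 0, 2.0672, 6.032, 4.641, 3.38, 1.998, 1.8432 → Σ = 19.9614
T = 19.9614 / 8.182 = 2.439672… → 2.44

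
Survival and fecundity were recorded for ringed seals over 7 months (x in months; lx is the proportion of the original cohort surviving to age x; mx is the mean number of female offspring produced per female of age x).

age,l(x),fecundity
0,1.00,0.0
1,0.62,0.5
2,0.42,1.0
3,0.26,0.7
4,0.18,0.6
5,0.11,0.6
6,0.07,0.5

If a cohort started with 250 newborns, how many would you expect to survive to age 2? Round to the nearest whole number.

Expected survivors = N0 · l_2 = 250 × 0.42 = 105 → 105

105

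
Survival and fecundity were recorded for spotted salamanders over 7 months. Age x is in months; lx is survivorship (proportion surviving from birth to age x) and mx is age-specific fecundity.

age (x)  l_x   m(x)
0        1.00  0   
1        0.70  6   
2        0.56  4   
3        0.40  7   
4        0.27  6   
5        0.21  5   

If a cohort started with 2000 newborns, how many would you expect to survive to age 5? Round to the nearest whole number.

Expected survivors = N0 · l_5 = 2000 × 0.21 = 420 → 420

420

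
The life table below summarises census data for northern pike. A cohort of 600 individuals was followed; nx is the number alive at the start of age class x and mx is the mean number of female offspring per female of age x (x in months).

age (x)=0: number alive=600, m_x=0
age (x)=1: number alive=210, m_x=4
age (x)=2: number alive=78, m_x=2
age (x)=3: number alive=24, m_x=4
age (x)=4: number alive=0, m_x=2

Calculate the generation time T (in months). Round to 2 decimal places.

lx = nx/n0 = nx/600: 1, 0.35, 0.13, 0.04, 0
lx·mx: 0, 1.4, 0.26, 0.16, 0 → R0 = 1.82
x·lx·mx: 0, 1.4, 0.52, 0.48, 0 → Σ = 2.4
T = 2.4 / 1.82 = 1.318681… → 1.32

1.32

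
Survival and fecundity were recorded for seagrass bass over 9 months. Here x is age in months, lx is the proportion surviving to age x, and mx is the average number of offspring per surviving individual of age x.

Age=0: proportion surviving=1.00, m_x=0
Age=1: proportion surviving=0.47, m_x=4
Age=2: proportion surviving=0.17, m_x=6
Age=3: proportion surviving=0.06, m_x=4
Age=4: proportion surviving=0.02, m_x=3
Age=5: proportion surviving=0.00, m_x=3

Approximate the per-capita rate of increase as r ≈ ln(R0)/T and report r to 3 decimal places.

0.763

R0 = Σ lx·mx = 0 + 1.88 + 1.02 + 0.24 + 0.06 + 0 = 3.2
Σ x·lx·mx = 4.88; T = 4.88/3.2 = 1.525
r ≈ ln(R0)/T = ln(3.2)/1.525 = 0.76272… → 0.763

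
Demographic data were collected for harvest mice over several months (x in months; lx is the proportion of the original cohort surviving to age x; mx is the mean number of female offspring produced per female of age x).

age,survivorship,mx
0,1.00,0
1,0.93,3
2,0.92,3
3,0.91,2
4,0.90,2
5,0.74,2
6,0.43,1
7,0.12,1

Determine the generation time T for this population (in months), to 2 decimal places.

lx·mx: 0, 2.79, 2.76, 1.82, 1.8, 1.48, 0.43, 0.12 → R0 = 11.2
x·lx·mx: 0, 2.79, 5.52, 5.46, 7.2, 7.4, 2.58, 0.84 → Σ = 31.79
T = 31.79 / 11.2 = 2.838393… → 2.84

2.84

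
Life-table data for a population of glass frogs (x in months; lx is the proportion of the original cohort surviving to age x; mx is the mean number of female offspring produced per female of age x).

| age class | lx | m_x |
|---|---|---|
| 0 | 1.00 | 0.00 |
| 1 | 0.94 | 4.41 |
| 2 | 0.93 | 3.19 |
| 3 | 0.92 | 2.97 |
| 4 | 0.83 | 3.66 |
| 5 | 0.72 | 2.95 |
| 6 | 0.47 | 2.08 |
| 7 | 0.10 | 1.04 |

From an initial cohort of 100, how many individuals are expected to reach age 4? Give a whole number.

Expected survivors = N0 · l_4 = 100 × 0.83 = 83 → 83

83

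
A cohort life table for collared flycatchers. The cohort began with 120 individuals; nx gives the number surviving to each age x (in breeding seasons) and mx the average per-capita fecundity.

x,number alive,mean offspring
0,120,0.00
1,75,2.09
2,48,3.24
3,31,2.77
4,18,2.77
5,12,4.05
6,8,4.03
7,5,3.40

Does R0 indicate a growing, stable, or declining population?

growing

lx = nx/n0 = nx/120: 1, 0.625, 0.4, 0.25833…, 0.15, 0.1, 0.06667…, 0.04167…
R0 = Σ lx·mx = 0 + 1.30625 + 1.296 + 0.715583… + 0.4155 + 0.405 + 0.268667… + 0.141667… = 4.548667…
R0 > 1, so the population is growing.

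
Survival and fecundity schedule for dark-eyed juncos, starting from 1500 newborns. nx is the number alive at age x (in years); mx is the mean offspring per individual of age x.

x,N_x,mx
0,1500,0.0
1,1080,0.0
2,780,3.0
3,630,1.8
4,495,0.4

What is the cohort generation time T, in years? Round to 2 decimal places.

2.42

lx = nx/n0 = nx/1500: 1, 0.72, 0.52, 0.42, 0.33
lx·mx: 0, 0, 1.56, 0.756, 0.132 → R0 = 2.448
x·lx·mx: 0, 0, 3.12, 2.268, 0.528 → Σ = 5.916
T = 5.916 / 2.448 = 2.416667… → 2.42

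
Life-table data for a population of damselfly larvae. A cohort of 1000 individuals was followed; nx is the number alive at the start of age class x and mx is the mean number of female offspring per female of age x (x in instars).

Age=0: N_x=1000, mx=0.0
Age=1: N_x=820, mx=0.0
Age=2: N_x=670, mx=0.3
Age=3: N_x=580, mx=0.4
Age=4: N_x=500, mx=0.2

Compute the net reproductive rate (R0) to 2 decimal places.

lx = nx/n0 = nx/1000: 1, 0.82, 0.67, 0.58, 0.5
lx·mx by age: 0, 0, 0.201, 0.232, 0.1
R0 = Σ lx·mx = 0.533 → 0.53

0.53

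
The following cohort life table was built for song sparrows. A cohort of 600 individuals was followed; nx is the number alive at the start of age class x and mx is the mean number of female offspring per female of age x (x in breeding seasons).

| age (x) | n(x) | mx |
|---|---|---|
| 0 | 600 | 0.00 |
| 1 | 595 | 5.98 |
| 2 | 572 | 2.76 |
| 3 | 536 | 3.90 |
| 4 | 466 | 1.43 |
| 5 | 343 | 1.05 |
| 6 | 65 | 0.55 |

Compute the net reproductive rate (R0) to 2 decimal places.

13.82

lx = nx/n0 = nx/600: 1, 0.99167…, 0.95333…, 0.89333…, 0.77667…, 0.57167…, 0.10833…
lx·mx by age: 0, 5.930167…, 2.6312…, 3.484…, 1.110633…, 0.60025…, 0.059583…
R0 = Σ lx·mx = 13.815833… → 13.82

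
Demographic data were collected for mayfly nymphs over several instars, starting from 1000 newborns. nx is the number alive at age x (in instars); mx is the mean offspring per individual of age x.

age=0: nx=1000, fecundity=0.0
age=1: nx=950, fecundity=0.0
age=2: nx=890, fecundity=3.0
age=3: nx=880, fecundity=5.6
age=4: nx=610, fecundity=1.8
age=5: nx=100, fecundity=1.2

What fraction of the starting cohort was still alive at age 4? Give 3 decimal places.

l_4 = n_4/n_0 = 610/1000 = 0.61 → 0.610

0.610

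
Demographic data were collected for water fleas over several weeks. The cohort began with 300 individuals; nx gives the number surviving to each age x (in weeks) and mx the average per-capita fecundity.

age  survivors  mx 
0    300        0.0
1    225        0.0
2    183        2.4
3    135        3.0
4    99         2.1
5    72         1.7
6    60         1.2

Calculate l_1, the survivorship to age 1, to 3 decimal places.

l_1 = n_1/n_0 = 225/300 = 0.75 → 0.750

0.750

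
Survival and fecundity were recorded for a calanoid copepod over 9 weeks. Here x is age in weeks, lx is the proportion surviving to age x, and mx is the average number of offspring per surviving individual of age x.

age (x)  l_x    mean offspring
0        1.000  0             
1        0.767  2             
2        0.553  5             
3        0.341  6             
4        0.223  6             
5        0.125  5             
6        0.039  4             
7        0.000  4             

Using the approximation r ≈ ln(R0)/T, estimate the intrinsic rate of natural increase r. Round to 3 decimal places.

0.799

R0 = Σ lx·mx = 0 + 1.534 + 2.765 + 2.046 + 1.338 + 0.625 + 0.156 + 0 = 8.464
Σ x·lx·mx = 22.615; T = 22.615/8.464 = 2.6719…
r ≈ ln(R0)/T = ln(8.464)/2.6719… = 0.79936… → 0.799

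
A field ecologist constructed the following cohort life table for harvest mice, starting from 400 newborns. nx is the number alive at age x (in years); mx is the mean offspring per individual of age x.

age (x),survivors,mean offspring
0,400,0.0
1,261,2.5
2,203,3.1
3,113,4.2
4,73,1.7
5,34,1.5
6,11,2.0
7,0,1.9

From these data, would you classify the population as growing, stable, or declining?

growing

lx = nx/n0 = nx/400: 1, 0.6525, 0.5075, 0.2825, 0.1825, 0.085, 0.0275, 0
R0 = Σ lx·mx = 0 + 1.63125 + 1.57325 + 1.1865 + 0.31025 + 0.1275 + 0.055 + 0 = 4.88375
R0 > 1, so the population is growing.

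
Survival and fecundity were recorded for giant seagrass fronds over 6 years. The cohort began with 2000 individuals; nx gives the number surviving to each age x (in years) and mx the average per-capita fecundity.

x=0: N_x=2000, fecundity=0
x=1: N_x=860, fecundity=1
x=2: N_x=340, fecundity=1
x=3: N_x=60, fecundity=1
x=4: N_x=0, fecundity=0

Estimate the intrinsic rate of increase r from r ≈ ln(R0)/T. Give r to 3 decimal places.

-0.338

lx = nx/n0 = nx/2000: 1, 0.43, 0.17, 0.03, 0
R0 = Σ lx·mx = 0 + 0.43 + 0.17 + 0.03 + 0 = 0.63
Σ x·lx·mx = 0.86; T = 0.86/0.63 = 1.36508…
r ≈ ln(R0)/T = ln(0.63)/1.36508… = -0.33847… → -0.338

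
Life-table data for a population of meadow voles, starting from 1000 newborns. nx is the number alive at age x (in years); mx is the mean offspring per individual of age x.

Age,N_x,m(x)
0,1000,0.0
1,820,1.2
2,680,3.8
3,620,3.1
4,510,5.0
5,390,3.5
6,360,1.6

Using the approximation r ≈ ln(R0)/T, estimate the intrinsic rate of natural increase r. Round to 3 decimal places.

0.709

lx = nx/n0 = nx/1000: 1, 0.82, 0.68, 0.62, 0.51, 0.39, 0.36
R0 = Σ lx·mx = 0 + 0.984 + 2.584 + 1.922 + 2.55 + 1.365 + 0.576 = 9.981
Σ x·lx·mx = 32.399; T = 32.399/9.981 = 3.24607…
r ≈ ln(R0)/T = ln(9.981)/3.24607… = 0.70876… → 0.709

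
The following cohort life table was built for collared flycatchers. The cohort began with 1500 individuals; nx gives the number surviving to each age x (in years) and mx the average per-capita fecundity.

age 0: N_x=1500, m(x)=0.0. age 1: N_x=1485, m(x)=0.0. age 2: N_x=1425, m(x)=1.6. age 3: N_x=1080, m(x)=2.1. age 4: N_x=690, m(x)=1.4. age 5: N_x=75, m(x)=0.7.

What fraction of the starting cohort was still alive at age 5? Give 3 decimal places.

l_5 = n_5/n_0 = 75/1500 = 0.05 → 0.050

0.050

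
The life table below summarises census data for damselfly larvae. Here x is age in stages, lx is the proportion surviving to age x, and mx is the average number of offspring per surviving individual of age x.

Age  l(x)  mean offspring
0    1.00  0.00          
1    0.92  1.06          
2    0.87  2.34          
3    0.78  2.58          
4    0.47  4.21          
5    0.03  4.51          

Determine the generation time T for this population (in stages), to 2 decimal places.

2.76

lx·mx: 0, 0.9752, 2.0358, 2.0124, 1.9787, 0.1353 → R0 = 7.1374
x·lx·mx: 0, 0.9752, 4.0716, 6.0372, 7.9148, 0.6765 → Σ = 19.6753
T = 19.6753 / 7.1374 = 2.756648… → 2.76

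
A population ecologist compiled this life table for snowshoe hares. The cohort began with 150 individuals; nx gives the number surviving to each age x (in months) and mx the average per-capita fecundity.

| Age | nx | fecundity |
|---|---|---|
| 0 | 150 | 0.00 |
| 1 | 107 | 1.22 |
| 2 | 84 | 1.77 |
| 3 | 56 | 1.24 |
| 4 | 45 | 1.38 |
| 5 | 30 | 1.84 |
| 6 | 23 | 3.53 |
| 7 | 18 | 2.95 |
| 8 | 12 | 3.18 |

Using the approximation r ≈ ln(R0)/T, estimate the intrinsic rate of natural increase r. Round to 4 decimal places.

0.3977

lx = nx/n0 = nx/150: 1, 0.71333…, 0.56, 0.37333…, 0.3, 0.2, 0.15333…, 0.12, 0.08
R0 = Σ lx·mx = 0 + 0.87027… + 0.9912 + 0.46293… + 0.414 + 0.368 + 0.54127… + 0.354 + 0.2544 = 4.256067…
Σ x·lx·mx = 15.498267…; T = 15.498267…/4.256067… = 3.64145…
r ≈ ln(R0)/T = ln(4.256067…)/3.64145… = 0.397738… → 0.3977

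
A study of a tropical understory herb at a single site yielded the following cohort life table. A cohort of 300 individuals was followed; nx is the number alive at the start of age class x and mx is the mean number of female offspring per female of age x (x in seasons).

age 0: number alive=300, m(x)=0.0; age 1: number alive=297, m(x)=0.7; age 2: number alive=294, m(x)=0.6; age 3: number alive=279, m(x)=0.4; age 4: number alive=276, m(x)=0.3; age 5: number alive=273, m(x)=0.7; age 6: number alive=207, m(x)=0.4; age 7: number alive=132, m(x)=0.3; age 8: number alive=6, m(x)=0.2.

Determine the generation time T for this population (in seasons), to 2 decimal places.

lx = nx/n0 = nx/300: 1, 0.99, 0.98, 0.93, 0.92, 0.91, 0.69, 0.44, 0.02
lx·mx: 0, 0.693, 0.588, 0.372, 0.276, 0.637, 0.276, 0.132, 0.004 → R0 = 2.978
x·lx·mx: 0, 0.693, 1.176, 1.116, 1.104, 3.185, 1.656, 0.924, 0.032 → Σ = 9.886
T = 9.886 / 2.978 = 3.319678… → 3.32

3.32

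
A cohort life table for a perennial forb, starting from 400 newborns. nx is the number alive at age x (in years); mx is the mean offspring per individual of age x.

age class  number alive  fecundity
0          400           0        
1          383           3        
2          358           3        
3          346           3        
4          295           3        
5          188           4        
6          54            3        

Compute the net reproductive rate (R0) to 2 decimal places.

12.65

lx = nx/n0 = nx/400: 1, 0.9575, 0.895, 0.865, 0.7375, 0.47, 0.135
lx·mx by age: 0, 2.8725, 2.685, 2.595, 2.2125, 1.88, 0.405
R0 = Σ lx·mx = 12.65 → 12.65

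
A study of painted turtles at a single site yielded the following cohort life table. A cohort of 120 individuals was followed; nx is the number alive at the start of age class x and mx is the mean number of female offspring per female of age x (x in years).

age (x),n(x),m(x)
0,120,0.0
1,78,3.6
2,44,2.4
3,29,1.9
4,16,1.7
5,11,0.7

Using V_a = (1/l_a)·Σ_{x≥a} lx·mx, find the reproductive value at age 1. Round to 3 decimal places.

lx = nx/n0 = nx/120: 1, 0.65, 0.36667…, 0.24167…, 0.13333…, 0.09167…
lx·mx for x ≥ 1: 2.34, 0.88…, 0.459167…, 0.226667…, 0.064167… → sum = 3.97…
V_1 = 3.97… / l_1 = 3.97… / 0.65 = 6.107692… → 6.108

6.108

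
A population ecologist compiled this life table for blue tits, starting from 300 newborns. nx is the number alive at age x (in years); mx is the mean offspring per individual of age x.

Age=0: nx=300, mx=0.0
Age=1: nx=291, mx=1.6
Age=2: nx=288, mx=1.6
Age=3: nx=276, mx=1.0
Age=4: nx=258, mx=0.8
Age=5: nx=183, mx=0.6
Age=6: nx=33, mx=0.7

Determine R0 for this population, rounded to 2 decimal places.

5.14

lx = nx/n0 = nx/300: 1, 0.97, 0.96, 0.92, 0.86, 0.61, 0.11
lx·mx by age: 0, 1.552, 1.536, 0.92, 0.688, 0.366, 0.077
R0 = Σ lx·mx = 5.139 → 5.14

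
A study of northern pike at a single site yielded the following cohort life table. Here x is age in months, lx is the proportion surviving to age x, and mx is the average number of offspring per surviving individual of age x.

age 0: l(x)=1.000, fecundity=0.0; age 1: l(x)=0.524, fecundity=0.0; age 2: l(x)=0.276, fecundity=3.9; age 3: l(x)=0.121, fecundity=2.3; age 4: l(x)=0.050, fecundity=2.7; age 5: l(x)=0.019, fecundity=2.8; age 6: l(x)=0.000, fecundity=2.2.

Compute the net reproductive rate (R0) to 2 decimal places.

1.54

lx·mx by age: 0, 0, 1.0764, 0.2783, 0.135, 0.0532, 0
R0 = Σ lx·mx = 1.5429 → 1.54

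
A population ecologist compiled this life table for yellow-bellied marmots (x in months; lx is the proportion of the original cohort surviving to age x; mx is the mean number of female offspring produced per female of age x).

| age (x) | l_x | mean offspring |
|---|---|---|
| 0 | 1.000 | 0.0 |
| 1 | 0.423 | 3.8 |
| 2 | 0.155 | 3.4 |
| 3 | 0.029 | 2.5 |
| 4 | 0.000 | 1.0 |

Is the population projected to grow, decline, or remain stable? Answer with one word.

R0 = Σ lx·mx = 0 + 1.6074 + 0.527 + 0.0725 + 0 = 2.2069
R0 > 1, so the population is growing.

growing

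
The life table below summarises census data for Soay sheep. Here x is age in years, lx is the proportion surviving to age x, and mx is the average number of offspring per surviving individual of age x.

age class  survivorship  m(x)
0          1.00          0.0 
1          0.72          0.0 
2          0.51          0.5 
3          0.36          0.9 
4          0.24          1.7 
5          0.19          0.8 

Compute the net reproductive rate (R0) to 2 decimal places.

lx·mx by age: 0, 0, 0.255, 0.324, 0.408, 0.152
R0 = Σ lx·mx = 1.139 → 1.14

1.14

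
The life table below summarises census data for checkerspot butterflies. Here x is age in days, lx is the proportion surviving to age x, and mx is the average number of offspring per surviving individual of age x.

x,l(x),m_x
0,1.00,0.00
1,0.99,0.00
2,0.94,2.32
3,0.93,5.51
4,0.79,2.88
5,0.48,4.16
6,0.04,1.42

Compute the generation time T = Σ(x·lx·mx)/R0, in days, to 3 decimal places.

3.366

lx·mx: 0, 0, 2.1808, 5.1243, 2.2752, 1.9968, 0.0568 → R0 = 11.6339
x·lx·mx: 0, 0, 4.3616, 15.3729, 9.1008, 9.984, 0.3408 → Σ = 39.1601
T = 39.1601 / 11.6339 = 3.366034… → 3.366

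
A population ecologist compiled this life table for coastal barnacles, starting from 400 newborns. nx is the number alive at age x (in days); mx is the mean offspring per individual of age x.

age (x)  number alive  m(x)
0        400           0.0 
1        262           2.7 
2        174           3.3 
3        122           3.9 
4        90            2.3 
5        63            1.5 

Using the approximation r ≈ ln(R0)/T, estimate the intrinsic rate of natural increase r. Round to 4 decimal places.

0.7360

lx = nx/n0 = nx/400: 1, 0.655, 0.435, 0.305, 0.225, 0.1575
R0 = Σ lx·mx = 0 + 1.7685 + 1.4355 + 1.1895 + 0.5175 + 0.23625 = 5.14725
Σ x·lx·mx = 11.45925; T = 11.45925/5.14725 = 2.22629…
r ≈ ln(R0)/T = ln(5.14725)/2.22629… = 0.735962… → 0.7360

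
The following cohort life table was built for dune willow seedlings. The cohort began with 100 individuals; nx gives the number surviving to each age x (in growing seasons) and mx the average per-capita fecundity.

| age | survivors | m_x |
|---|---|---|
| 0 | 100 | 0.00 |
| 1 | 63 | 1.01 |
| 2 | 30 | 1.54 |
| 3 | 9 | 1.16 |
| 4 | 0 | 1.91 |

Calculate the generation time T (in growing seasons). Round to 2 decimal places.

1.56

lx = nx/n0 = nx/100: 1, 0.63, 0.3, 0.09, 0
lx·mx: 0, 0.6363, 0.462, 0.1044, 0 → R0 = 1.2027
x·lx·mx: 0, 0.6363, 0.924, 0.3132, 0 → Σ = 1.8735
T = 1.8735 / 1.2027 = 1.557745… → 1.56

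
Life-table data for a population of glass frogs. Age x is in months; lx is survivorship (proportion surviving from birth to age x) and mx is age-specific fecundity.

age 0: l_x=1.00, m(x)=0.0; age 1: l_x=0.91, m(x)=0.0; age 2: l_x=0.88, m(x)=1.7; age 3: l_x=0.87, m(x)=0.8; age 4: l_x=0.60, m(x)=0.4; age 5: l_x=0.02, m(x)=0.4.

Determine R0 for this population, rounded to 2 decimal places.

lx·mx by age: 0, 0, 1.496, 0.696, 0.24, 0.008
R0 = Σ lx·mx = 2.44 → 2.44

2.44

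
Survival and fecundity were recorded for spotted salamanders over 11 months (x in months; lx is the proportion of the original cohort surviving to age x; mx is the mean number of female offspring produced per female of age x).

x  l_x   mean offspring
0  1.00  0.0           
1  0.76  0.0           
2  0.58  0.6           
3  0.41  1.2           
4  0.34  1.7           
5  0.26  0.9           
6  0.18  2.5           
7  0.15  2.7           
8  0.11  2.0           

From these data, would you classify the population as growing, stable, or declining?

growing

R0 = Σ lx·mx = 0 + 0 + 0.348 + 0.492 + 0.578 + 0.234 + 0.45 + 0.405 + 0.22 = 2.727
R0 > 1, so the population is growing.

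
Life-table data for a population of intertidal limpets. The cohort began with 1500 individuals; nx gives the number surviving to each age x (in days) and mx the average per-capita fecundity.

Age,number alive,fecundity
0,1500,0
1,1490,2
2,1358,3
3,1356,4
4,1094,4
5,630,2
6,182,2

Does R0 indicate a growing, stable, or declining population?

lx = nx/n0 = nx/1500: 1, 0.99333…, 0.90533…, 0.904, 0.72933…, 0.42, 0.12133…
R0 = Σ lx·mx = 0 + 1.986667… + 2.716… + 3.616 + 2.917333… + 0.84 + 0.242667… = 12.318667…
R0 > 1, so the population is growing.

growing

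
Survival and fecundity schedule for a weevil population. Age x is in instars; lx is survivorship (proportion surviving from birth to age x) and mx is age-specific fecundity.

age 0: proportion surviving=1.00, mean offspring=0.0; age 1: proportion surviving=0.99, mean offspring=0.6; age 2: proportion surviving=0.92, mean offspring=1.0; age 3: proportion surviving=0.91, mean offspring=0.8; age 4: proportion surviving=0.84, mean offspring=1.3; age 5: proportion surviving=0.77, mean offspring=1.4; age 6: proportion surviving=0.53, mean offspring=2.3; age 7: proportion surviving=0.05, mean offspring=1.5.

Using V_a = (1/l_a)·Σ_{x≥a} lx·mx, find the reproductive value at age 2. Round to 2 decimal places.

lx·mx for x ≥ 2: 0.92, 0.728, 1.092, 1.078, 1.219, 0.075 → sum = 5.112
V_2 = 5.112 / l_2 = 5.112 / 0.92 = 5.556522… → 5.56

5.56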